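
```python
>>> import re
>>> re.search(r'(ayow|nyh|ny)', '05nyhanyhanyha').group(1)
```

Alternation tries branches left to right and keeps the first one that lets the overall match succeed at that position.
`re.search` scans for the first position where the pattern succeeds.
The match spans [2:5] → 'nyh'.
Captured: group 1 = 'nyh'.

'nyh'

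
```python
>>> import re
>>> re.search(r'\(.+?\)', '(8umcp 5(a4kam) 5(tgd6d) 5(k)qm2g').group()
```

The `?` after the quantifier makes it lazy — it takes as little as possible before letting the rest of the pattern try.
`re.search` tries every starting position until one works.
The match spans [0:15] → '(8umcp 5(a4kam)'.

'(8umcp 5(a4kam)'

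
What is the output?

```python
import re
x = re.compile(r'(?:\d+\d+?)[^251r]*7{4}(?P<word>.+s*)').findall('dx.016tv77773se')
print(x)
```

Pattern: one or more of a digit, then one or more of a digit (lazy) (non-capturing group); then zero or more of any character except [251r], then exactly 4 of the literal '7'; then one or more of any character, then zero or more of the literal 's' (captured as 'word').
Walking the string: at [3:15] match '016tv77773se', group 1 = '3se'.
Because there's exactly one group, `findall` drops the full match and keeps group 1 from the one hit.

['3se']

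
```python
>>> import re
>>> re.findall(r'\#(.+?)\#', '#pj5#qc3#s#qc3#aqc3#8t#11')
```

['pj5', 's', 'aqc3']

A `+?`/`*?`/`{m,n}?` starts at its minimum and grows only as far as needed for what follows to match.
One capturing group, so `findall` returns just the captured substring from each match — 3 in all.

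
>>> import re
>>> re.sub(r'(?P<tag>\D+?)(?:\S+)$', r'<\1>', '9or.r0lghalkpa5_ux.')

This matches one or more of a non-digit (lazy) (captured as 'tag'); then one or more of a non-whitespace character (non-capturing group); then anchored at the end.
A `+?`/`*?`/`{m,n}?` starts at its minimum and grows only as far as needed for what follows to match.
Matches: at [1:19] → 'or.r0lghalkpa5_ux.'.
The replacement refers to a captured group, so each match is rewritten using its own captured text.

'9<o>'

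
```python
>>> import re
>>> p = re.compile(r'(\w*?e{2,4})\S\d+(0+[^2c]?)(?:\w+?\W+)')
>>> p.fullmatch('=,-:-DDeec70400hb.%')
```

The pattern matches zero or more of a word character (lazy), then 2 to 4 of a literal 'e' (captured); then a non-whitespace character, then one or more of a digit; then one or more of a literal '0', then optionally any character except [2c] (captured); then one or more of a word character (lazy), then one or more of a non-word character (non-capturing group).
`fullmatch` succeeds only if the pattern covers the string from start to end.
Here the string isn't matched end-to-end, so the call returns None.

None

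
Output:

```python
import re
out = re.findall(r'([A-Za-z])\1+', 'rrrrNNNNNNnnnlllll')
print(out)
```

`\1` has to match the exact text group 1 already captured.
Walking the string: at [0:4] match 'rrrr', group 1 = 'r'; at [4:10] match 'NNNNNN', group 1 = 'N'; at [10:13] match 'nnn', group 1 = 'n'; at [13:18] match 'lllll', group 1 = 'l'.
With a single group, `findall` returns only what that group captured — 4 items.

['r', 'N', 'n', 'l']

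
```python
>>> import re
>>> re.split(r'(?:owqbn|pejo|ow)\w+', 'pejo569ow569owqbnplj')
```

['', '']

Matches to split on: at [0:20] → 'pejo569ow569owqbnplj'.
`split` removes every match and returns the 2 fragments in between.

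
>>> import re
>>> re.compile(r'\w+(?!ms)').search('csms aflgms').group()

Because the assertion is negative and zero-width, positions next to the forbidden text are skipped.
`re.search` scans for the first position where the pattern succeeds.
The match spans [0:4] → 'csms'.

'csms'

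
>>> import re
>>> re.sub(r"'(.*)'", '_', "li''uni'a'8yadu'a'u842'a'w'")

'li_'

Every occurrence is swapped for '_'.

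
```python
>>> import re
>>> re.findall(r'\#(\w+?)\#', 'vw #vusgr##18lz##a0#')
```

Walking the string: at [3:10] match '#vusgr#', group 1 = 'vusgr'; at [10:16] match '#18lz#', group 1 = '18lz'; at [16:20] match '#a0#', group 1 = 'a0'.
Because there's exactly one group, `findall` drops the full match and keeps group 1 from each hit.

['vusgr', '18lz', 'a0']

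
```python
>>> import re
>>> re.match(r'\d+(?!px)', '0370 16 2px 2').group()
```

`match` is anchored at position 0; if the pattern doesn't fit there, it returns None.
The match spans [0:4] → '0370'.

'0370'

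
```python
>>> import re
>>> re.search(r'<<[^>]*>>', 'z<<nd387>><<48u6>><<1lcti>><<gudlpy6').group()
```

'<<nd387>>'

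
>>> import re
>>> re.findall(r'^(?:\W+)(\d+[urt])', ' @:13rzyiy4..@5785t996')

Pattern: anchored at the start of the string; then one or more of a non-word character (non-capturing group); then one or more of a digit, then one of [urt] (captured).
Walking the string: at [0:6] match ' @:13r', group 1 = '13r'.
`findall` collects group 1 from the one match (1 total).

['13r']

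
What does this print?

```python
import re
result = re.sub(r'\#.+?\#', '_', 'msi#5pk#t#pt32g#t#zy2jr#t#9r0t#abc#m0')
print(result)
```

The `?` after the quantifier makes it lazy — it takes as little as possible before letting the rest of the pattern try.
`sub` substitutes '_' at each match site.

msi_t_t_t_abc#m0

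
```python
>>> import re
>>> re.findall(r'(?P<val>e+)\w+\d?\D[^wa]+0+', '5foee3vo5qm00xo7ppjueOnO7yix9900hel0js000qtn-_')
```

Pattern: one or more of a literal 'e' (captured as 'val'); then one or more of a word character, then optionally a digit; then a non-digit, then one or more of any character except [wa], then one or more of the literal '0'.
Scanning left to right: at [3:41] match 'ee3vo5qm00xo7ppjueOnO7yix9900hel0js000', group 1 = 'ee'.
One capturing group, so `findall` returns just the captured substring from the one match — 1 in all.

['ee']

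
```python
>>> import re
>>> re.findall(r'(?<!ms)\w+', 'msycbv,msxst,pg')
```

['msycbv', 'msxst', 'pg']

A negative assertion filters positions out without eating any characters.
Matches: at [0:6] → 'msycbv'; at [7:12] → 'msxst'; at [13:15] → 'pg'.
`findall` yields the raw match text (3 of them) because the pattern has no groups.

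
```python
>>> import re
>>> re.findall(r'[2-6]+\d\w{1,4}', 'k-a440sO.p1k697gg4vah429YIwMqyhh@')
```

['440sO', '697gg4', '429YIwM']

The pattern matches one or more of a character in [2-6]; then a digit, then 1 to 4 of a word character.
Walking the string: at [3:8] → '440sO'; at [12:18] → '697gg4'; at [21:28] → '429YIwM'.
With no groups in the pattern, `findall` gives back each whole match — 3 here.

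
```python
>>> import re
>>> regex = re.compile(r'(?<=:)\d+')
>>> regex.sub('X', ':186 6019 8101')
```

Because the assertion is zero-width, the text it checks is not consumed and won't appear in the result.
`sub` substitutes 'X' at each match site.

':X 6019 8101'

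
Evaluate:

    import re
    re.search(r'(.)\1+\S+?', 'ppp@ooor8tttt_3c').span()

`\1` has to match the exact text group 1 already captured.
The match spans [0:4] → 'ppp@'.

(0, 4)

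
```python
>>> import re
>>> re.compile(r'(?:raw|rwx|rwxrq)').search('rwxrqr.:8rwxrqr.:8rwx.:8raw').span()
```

Alternation tries branches left to right and keeps the first one that lets the overall match succeed at that position.
The match spans [0:3] → 'rwx'.

(0, 3)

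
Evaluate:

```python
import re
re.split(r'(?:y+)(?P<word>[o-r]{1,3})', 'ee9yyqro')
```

['ee9', 'qro', '']

The pattern matches one or more of a literal 'y' (non-capturing group); then 1 to 3 of a character in [o-r] (captured as 'word').
Matches to split on: at [3:8] → 'yyqro'.
`re.split` interleaves the captured-group text with the surrounding fragments.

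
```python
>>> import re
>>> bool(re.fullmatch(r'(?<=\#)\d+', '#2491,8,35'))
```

False

`fullmatch` succeeds only if the pattern covers the string from start to end.
Here there's no way to consume every character, so the call returns None, and `bool(None)` is False.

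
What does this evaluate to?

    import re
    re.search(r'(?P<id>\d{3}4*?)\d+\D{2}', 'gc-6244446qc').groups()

('624',)

The match spans [3:12] → '6244446qc'.
Captured: group 1 = '624'.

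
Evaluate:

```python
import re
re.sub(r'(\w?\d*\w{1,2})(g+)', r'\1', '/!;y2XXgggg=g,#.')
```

'/!;y2XX=g,#.'

Pattern: optionally a word character, then zero or more of a digit, then 1 to 2 of a word character (captured); then one or more of a literal 'g' (captured).
Matches: at [3:11] → 'y2XXgggg'.
The replacement refers to a captured group, so each match is rewritten using its own captured text.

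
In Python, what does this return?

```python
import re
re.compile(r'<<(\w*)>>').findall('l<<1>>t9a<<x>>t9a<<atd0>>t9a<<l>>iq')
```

One capturing group, so `findall` returns just the captured substring from each match — 4 in all.

['1', 'x', 'atd0', 'l']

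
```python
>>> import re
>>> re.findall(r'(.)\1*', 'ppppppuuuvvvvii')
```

['p', 'u', 'v', 'i']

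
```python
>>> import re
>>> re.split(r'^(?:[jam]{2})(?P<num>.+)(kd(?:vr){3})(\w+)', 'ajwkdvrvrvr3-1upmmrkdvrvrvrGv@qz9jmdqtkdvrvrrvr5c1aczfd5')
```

Pattern: anchored at the start of the string; then exactly 2 of one of [jam] (non-capturing group); then one or more of any character (captured as 'num'); then the literal 'kd', then the literal 'vr' repeated 3 times (captured); then one or more of a word character (captured).
Matches to split on: at [0:29] → 'ajwkdvrvrvr3-1upmmrkdvrvrvrGv'.
With a capturing group present, the delimiter's captured portion is kept in the result list.

['', 'wkdvrvrvr3-1upmmr', 'kdvrvrvr', 'Gv', '@qz9jmdqtkdvrvrrvr5c1aczfd5']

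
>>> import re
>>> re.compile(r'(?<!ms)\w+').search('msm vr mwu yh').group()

The negative lookahead/lookbehind blocks any match where the forbidden context is present.
The match spans [0:3] → 'msm'.

'msm'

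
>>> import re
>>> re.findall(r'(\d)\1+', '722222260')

`\1` is not a pattern — it's the concrete string captured by group 1, re-applied verbatim.
Matches: at [1:7] match '222222', group 1 = '2'.
With a single group, `findall` returns only what that group captured — 1 item.

['2']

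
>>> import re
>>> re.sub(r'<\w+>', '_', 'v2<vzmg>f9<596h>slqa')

Every occurrence is swapped for '_'.

'v2_f9_slqa'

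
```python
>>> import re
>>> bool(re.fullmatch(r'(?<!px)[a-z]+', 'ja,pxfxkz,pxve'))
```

False

A negative assertion filters positions out without eating any characters.
`fullmatch` succeeds only if the pattern covers the string from start to end.
Here there's no way to consume every character, so the call returns None, and `bool(None)` is False.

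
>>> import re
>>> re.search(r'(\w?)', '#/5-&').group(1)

Pattern: optionally a word character (captured).
Unlike `match`, `search` isn't anchored — it looks for the pattern anywhere in the string.
The match spans [0:0] → ''.
Captured: group 1 = ''.

''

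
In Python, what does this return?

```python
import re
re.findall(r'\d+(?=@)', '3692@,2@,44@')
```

['3692', '2', '44']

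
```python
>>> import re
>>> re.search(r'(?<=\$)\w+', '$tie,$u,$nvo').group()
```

'tie'

Lookahead/lookbehind check context without consuming it, so the matched span excludes the asserted characters.
Unlike `match`, `search` isn't anchored — it looks for the pattern anywhere in the string.
The match spans [1:4] → 'tie'.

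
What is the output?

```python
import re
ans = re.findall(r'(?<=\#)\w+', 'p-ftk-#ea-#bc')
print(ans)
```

['ea', 'bc']

Lookahead/lookbehind check context without consuming it, so the matched span excludes the asserted characters.
Since nothing is captured, `findall` lists the 2 matched substrings directly.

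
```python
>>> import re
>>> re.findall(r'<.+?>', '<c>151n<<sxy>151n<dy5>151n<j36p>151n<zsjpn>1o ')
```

['<c>', '<<sxy>', '<dy5>', '<j36p>', '<zsjpn>']

A non-greedy quantifier consumes as few characters as it can — just enough that the remainder of the pattern still matches from where it stops; whatever follows it matches normally.
Matches: at [0:3] → '<c>'; at [7:13] → '<<sxy>'; at [17:22] → '<dy5>'; at [26:32] → '<j36p>'; at [36:43] → '<zsjpn>'.
Since nothing is captured, `findall` lists the 5 matched substrings directly.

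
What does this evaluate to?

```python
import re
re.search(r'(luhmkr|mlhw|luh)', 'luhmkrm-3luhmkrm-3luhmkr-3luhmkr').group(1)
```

Alternation tries branches left to right and keeps the first one that lets the overall match succeed at that position.
`re.search` tries every starting position until one works.
The match spans [0:6] → 'luhmkr'.
Captured: group 1 = 'luhmkr'.

'luhmkr'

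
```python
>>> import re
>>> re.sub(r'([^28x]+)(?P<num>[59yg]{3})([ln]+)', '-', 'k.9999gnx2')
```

This matches one or more of any character except [28x] (captured); then exactly 3 of one of [59yg] (captured as 'num'); then one or more of one of [ln] (captured).
Matches: at [0:8] → 'k.9999gn'.
`sub` substitutes '-' at each match site.

'-x2'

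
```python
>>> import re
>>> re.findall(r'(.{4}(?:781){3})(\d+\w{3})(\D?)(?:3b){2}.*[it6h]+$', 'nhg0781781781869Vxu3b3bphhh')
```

The pattern matches exactly 4 of any character, then the literal '781' repeated 3 times (captured); then one or more of a digit, then exactly 3 of a word character (captured); then optionally a non-digit (captured); then the literal '3b' repeated 2 times, then zero or more of any character, then one or more of one of [it6h]; then anchored at the end.
Multiple groups make `findall` return tuples — one 3-tuple for the one match.

[('nhg0781781781', '869Vxu', '')]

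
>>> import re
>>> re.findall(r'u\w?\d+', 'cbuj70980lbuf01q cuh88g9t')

The pattern matches the literal 'u', then optionally a word character; then one or more of a digit.
No capturing groups, so `findall` returns the 3 full match strings.

['uj70980', 'uf01', 'uh88']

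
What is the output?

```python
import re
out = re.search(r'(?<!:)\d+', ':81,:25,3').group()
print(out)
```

1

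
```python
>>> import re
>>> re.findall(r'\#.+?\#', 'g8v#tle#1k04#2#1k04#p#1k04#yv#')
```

['#tle#', '#2#', '#p#', '#yv#']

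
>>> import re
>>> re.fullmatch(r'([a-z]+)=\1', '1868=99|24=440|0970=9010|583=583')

None

`fullmatch` succeeds only if the pattern covers the string from start to end.
Here the pattern can't cover the whole string, so the call returns None.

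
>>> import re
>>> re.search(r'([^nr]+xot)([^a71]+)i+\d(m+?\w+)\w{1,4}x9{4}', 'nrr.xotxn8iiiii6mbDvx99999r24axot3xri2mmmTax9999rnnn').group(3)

'mbDvx99999r24axot3xri2mmmT'

The match spans [3:48] → '.xotxn8iiiii6mbDvx99999r24axot3xri2mmmTax9999'.
Captured: group 1 = '.xot', group 2 = 'xn8iiii', group 3 = 'mbDvx99999r24axot3xri2mmmT'.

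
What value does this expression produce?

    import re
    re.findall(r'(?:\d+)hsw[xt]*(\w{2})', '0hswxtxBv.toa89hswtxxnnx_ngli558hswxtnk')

['Bv', 'nn', 'nk']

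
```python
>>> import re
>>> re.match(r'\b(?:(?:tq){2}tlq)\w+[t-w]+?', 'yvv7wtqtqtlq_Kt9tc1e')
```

With `match`, the pattern is implicitly anchored at the beginning.
Here position 0 doesn't satisfy it, so the call returns None.

None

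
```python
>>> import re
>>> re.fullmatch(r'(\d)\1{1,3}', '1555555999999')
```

None

`fullmatch` succeeds only if the pattern covers the string from start to end.
Here there's no way to consume every character, so the call returns None.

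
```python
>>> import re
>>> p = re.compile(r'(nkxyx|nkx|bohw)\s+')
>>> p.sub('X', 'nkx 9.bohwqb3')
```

Matches: at [0:4] → 'nkx '.
Every occurrence is swapped for 'X'.

'X9.bohwqb3'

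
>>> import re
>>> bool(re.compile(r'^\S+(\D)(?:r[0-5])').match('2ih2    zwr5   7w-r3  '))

False

This matches anchored at the start of the string; then one or more of a non-whitespace character; then a non-digit (captured); then a literal 'r', then a character in [0-5] (non-capturing group).
With `match`, the pattern is implicitly anchored at the beginning.
Here the pattern fails at index 0, so the call returns None, and `bool(None)` is False.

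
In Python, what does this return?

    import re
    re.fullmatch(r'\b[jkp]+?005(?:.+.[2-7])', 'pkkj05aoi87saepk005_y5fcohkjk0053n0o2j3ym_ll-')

The pattern matches a word boundary (`\b`, zero-width); then one or more of one of [jkp] (lazy), then the literal '005'; then one or more of any character, then any character, then a character in [2-7] (non-capturing group).
`re.fullmatch` requires the pattern to consume the entire string.
Here there's no way to consume every character, so the call returns None.

None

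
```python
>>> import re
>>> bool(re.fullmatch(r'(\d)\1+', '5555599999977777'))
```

False

A backreference is literal: `\1` must see the identical characters the first group matched.
`fullmatch` succeeds only if the pattern covers the string from start to end.
Here there's no way to consume every character, so the call returns None, and `bool(None)` is False.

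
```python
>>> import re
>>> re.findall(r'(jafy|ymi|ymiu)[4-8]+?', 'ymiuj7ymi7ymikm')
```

['ymi']

Walking the string: at [6:10] match 'ymi7', group 1 = 'ymi'.
Because there's exactly one group, `findall` drops the full match and keeps group 1 from the one hit.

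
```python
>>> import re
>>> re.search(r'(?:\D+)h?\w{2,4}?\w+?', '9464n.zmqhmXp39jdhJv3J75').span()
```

This matches one or more of a non-digit (non-capturing group); then optionally a literal 'h', then 2 to 4 of a word character (lazy); then one or more of a word character (lazy).
A `+?`/`*?`/`{m,n}?` starts at its minimum and grows only as far as needed for what follows to match.
Unlike `match`, `search` isn't anchored — it looks for the pattern anywhere in the string.
The match spans [4:16] → 'n.zmqhmXp39j'.

(4, 16)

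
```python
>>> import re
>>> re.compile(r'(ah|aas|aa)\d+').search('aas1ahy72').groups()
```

Unlike `match`, `search` isn't anchored — it looks for the pattern anywhere in the string.
The match spans [0:4] → 'aas1'.
Captured: group 1 = 'aas'.

('aas',)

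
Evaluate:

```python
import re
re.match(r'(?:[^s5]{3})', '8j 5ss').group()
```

This matches exactly 3 of any character except [s5] (non-capturing group).
`re.match` won't scan ahead — the pattern has to work from the very first character.
The match spans [0:3] → '8j '.

'8j '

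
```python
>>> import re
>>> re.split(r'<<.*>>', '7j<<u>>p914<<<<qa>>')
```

Each match becomes a cut point; 2 segments remain.

['7j', '']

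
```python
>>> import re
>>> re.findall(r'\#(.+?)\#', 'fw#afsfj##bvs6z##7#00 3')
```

['afsfj', 'bvs6z', '7']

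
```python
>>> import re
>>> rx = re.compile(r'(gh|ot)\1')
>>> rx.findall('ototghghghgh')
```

A backreference is literal: `\1` must see the identical characters the first group matched.
Scanning left to right: at [0:4] match 'otot', group 1 = 'ot'; at [4:8] match 'ghgh', group 1 = 'gh'; at [8:12] match 'ghgh', group 1 = 'gh'.
With a single group, `findall` returns only what that group captured — 3 items.

['ot', 'gh', 'gh']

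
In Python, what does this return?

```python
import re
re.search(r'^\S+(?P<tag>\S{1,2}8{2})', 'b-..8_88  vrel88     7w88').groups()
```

('_88',)

The pattern matches anchored at the start of the string; then one or more of a non-whitespace character; then 1 to 2 of a non-whitespace character, then exactly 2 of a literal '8' (captured as 'tag').
`search` walks the string left to right and returns the first match it finds.
The match spans [0:8] → 'b-..8_88'.
Captured: group 1 = '_88'.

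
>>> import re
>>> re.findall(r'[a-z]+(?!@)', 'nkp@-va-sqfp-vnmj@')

The negative lookahead/lookbehind blocks any match where the forbidden context is present.
Since nothing is captured, `findall` lists the 4 matched substrings directly.

['nk', 'va', 'sqfp', 'vnm']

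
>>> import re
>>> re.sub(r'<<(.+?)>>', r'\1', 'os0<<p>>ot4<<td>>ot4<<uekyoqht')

'os0pot4tdot4<<uekyoqht'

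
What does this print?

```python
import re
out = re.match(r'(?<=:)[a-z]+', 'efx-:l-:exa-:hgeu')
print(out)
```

None

`re.match` only tries the pattern at the start of the string.
Here position 0 doesn't satisfy it, so the call returns None.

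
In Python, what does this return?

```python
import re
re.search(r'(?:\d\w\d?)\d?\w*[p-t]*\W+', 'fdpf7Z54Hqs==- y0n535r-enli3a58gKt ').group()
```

'7Z54Hqs==- '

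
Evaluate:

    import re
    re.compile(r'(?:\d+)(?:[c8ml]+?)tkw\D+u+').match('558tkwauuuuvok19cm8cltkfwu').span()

Pattern: one or more of a digit (non-capturing group); then one or more of one of [c8ml] (lazy) (non-capturing group); then the literal 'tkw', then one or more of a non-digit, then one or more of a literal 'u'.
With `match`, the pattern is implicitly anchored at the beginning.
The match spans [0:11] → '558tkwauuuu'.

(0, 11)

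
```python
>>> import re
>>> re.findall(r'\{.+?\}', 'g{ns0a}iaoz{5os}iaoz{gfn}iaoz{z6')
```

['{ns0a}', '{5os}', '{gfn}']

Walking the string: at [1:7] → '{ns0a}'; at [11:16] → '{5os}'; at [20:25] → '{gfn}'.
No capturing groups, so `findall` returns the 3 full match strings.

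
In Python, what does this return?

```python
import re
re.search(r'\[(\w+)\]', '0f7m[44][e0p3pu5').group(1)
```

The match spans [4:8] → '[44]'.
Captured: group 1 = '44'.

'44'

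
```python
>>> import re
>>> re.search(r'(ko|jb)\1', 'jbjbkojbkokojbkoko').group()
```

'jbjb'

After group 1 captures some text, `\1` only succeeds where that same text appears again.
The match spans [0:4] → 'jbjb'.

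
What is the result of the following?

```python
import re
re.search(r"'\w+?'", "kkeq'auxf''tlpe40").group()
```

"'auxf'"

`re.search` tries every starting position until one works.
The match spans [4:10] → "'auxf'".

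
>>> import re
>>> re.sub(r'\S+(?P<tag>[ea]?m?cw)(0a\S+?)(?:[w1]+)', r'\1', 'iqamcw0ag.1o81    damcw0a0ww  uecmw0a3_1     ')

'cwo81    cw  uecmw0a3_1     '

A `+?`/`*?`/`{m,n}?` starts at its minimum and grows only as far as needed for what follows to match.
Each match is replaced using the text its own group 1 captured.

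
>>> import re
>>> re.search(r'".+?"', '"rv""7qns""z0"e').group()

'"rv"'

The `?` after the quantifier makes it lazy — it takes as little as possible before letting the rest of the pattern try.
The match spans [0:4] → '"rv"'.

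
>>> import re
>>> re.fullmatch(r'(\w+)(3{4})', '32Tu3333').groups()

('32Tu', '3333')

The match spans [0:8] → '32Tu3333'.
Captured: group 1 = '32Tu', group 2 = '3333'.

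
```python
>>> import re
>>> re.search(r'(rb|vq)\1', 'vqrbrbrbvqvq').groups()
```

A backreference is literal: `\1` must see the identical characters the first group matched.
`re.search` tries every starting position until one works.
The match spans [2:6] → 'rbrb'.
Captured: group 1 = 'rb'.

('rb',)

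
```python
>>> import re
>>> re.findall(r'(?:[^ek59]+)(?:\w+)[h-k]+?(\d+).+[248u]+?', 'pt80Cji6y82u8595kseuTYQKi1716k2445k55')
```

['2']

This matches one or more of any character except [ek59] (non-capturing group); then one or more of a word character (non-capturing group); then one or more of a character in [h-k] (lazy); then one or more of a digit (captured); then one or more of any character; then one or more of one of [248u] (lazy).
Matches: at [0:33] match 'pt80Cji6y82u8595kseuTYQKi1716k244', group 1 = '2'.
One capturing group, so `findall` returns just the captured substring from the one match — 1 in all.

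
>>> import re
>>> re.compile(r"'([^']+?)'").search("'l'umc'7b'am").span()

(0, 3)

The match spans [0:3] → "'l'".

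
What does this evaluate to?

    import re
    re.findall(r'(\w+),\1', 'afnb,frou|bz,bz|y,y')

['bz', 'y']

`\1` is not a pattern — it's the concrete string captured by group 1, re-applied verbatim.
With a single group, `findall` returns only what that group captured — 2 items.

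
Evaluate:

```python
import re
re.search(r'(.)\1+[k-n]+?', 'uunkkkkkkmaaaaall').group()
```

'uun'

A backreference is literal: `\1` must see the identical characters the first group matched.
Unlike `match`, `search` isn't anchored — it looks for the pattern anywhere in the string.
The match spans [0:3] → 'uun'.
Captured: group 1 = 'u'.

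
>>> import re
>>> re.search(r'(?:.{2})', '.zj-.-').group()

Pattern: exactly 2 of any character (non-capturing group).
Unlike `match`, `search` isn't anchored — it looks for the pattern anywhere in the string.
The match spans [0:2] → '.z'.

'.z'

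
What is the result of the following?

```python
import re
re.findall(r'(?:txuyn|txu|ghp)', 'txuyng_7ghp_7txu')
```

['txuyn', 'ghp', 'txu']

Branches in `(...|...)` are attempted left-to-right; the first branch that allows the whole pattern to succeed is taken.
Scanning left to right: at [0:5] → 'txuyn'; at [8:11] → 'ghp'; at [13:16] → 'txu'.
Since nothing is captured, `findall` lists the 3 matched substrings directly.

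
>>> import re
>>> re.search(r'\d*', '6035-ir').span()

(0, 4)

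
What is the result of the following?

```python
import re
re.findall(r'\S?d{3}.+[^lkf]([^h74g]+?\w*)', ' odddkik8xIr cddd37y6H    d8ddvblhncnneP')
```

['P']

This matches optionally a non-whitespace character, then exactly 3 of the literal 'd'; then one or more of any character, then any character except [lkf]; then one or more of any character except [h74g] (lazy), then zero or more of a word character (captured).
Scanning left to right: at [1:40] match 'odddkik8xIr cddd37y6H    d8ddvblhncnneP', group 1 = 'P'.
`findall` collects group 1 from the one match (1 total).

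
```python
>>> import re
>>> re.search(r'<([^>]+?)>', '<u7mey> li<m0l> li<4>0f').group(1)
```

'u7mey'

The match spans [0:7] → '<u7mey>'.
Captured: group 1 = 'u7mey'.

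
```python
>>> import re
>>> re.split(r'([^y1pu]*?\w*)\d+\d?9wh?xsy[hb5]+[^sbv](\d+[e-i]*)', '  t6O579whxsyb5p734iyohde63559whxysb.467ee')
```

['', '  t6O5', '734i', 'yohde63559whxysb.467ee']

Pattern: zero or more of any character except [y1pu] (lazy), then zero or more of a word character (captured); then one or more of a digit, then optionally a digit, then the literal '9w'; then optionally the literal 'h', then the literal 'xsy', then one or more of one of [hb5]; then any character except [sbv]; then one or more of a digit, then zero or more of a character in [e-i] (captured).
Matches to split on: at [0:20] → '  t6O579whxsyb5p734i'.
The group in the pattern means `split` returns the separators' captures alongside the pieces.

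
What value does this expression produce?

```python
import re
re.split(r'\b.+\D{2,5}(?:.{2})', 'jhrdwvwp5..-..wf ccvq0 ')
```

This matches a word boundary (`\b`, zero-width); then one or more of any character; then 2 to 5 of a non-digit; then exactly 2 of any character (non-capturing group).
Matches to split on: at [0:23] → 'jhrdwvwp5..-..wf ccvq0 '.
The string is cut at each match, leaving 2 pieces.

['', '']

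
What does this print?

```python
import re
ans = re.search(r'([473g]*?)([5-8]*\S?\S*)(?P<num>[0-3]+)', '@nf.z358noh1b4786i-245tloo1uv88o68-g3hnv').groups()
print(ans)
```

The pattern matches zero or more of one of [473g] (lazy) (captured); then zero or more of a character in [5-8], then optionally a non-whitespace character, then zero or more of a non-whitespace character (captured); then one or more of a character in [0-3] (captured as 'num').
`re.search` scans for the first position where the pattern succeeds.
The match spans [0:37] → '@nf.z358noh1b4786i-245tloo1uv88o68-g3'.
Captured: group 1 = '', group 2 = '@nf.z358noh1b4786i-245tloo1uv88o68-g', group 3 = '3'.

('', '@nf.z358noh1b4786i-245tloo1uv88o68-g', '3')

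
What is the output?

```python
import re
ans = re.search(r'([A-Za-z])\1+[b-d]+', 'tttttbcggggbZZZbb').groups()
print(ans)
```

The backreference `\1` re-matches whatever the first group consumed, character for character.
`search` walks the string left to right and returns the first match it finds.
The match spans [0:7] → 'tttttbc'.
Captured: group 1 = 't'.

('t',)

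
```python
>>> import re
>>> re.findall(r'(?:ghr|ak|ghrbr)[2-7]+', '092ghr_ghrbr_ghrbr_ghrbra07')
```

[]

Since nothing is captured, `findall` lists the 0 matched substrings directly.
Nothing in the string satisfies the pattern, so the list is empty.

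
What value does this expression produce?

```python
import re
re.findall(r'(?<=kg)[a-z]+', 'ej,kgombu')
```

['ombu']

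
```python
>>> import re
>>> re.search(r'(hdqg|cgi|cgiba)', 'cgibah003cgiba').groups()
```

Alternation isn't longest-match — the leftmost alternative that fits at this position is chosen.
`re.search` scans for the first position where the pattern succeeds.
The match spans [0:3] → 'cgi'.
Captured: group 1 = 'cgi'.

('cgi',)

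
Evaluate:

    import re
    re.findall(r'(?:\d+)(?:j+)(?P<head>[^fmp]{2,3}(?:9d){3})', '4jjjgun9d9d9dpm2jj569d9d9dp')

The pattern matches one or more of a digit (non-capturing group); then one or more of a literal 'j' (non-capturing group); then 2 to 3 of any character except [fmp], then the literal '9d' repeated 3 times (captured as 'head').
With a single group, `findall` returns only what that group captured — 2 items.

['gun9d9d9d', '569d9d9d']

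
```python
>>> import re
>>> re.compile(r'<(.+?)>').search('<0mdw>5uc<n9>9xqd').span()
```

(0, 6)

Lazy quantifiers expand one character at a time until the remainder of the pattern can match.
The match spans [0:6] → '<0mdw>'.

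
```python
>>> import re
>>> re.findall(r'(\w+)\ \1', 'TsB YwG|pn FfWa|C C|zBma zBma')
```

After group 1 captures some text, `\1` only succeeds where that same text appears again.
Matches: at [16:19] match 'C C', group 1 = 'C'; at [20:29] match 'zBma zBma', group 1 = 'zBma'.
Because there's exactly one group, `findall` drops the full match and keeps group 1 from each hit.

['C', 'zBma']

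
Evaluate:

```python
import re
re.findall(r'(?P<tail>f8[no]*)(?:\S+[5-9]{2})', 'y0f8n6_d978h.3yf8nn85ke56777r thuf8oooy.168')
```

['f8n', 'f8ooo']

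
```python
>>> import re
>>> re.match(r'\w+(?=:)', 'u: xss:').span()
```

(0, 1)

The lookaround is zero-width — it requires the adjacent text to match without consuming it, so the asserted text isn't part of the match.
`re.match` won't scan ahead — the pattern has to work from the very first character.
The match spans [0:1] → 'u'.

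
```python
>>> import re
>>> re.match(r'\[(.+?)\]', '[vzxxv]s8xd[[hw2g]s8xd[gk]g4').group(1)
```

'vzxxv'

The match spans [0:7] → '[vzxxv]'.
Captured: group 1 = 'vzxxv'.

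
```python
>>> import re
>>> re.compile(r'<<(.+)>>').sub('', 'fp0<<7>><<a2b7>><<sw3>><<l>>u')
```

Matches: at [3:28] → '<<7>><<a2b7>><<sw3>><<l>>'.
Each match is replaced by ''.

'fp0u'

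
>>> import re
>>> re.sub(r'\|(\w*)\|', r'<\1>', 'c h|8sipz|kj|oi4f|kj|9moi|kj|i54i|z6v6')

Matches: at [3:10] → '|8sipz|'; at [12:18] → '|oi4f|'; at [20:26] → '|9moi|'; at [28:34] → '|i54i|'.
The replacement refers to a captured group, so each match is rewritten using its own captured text.

'c h<8sipz>kj<oi4f>kj<9moi>kj<i54i>z6v6'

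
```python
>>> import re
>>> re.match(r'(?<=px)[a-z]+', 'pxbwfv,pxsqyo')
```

Lookahead/lookbehind check context without consuming it, so the matched span excludes the asserted characters.
`re.match` won't scan ahead — the pattern has to work from the very first character.
Here the pattern fails at index 0, so the call returns None.

None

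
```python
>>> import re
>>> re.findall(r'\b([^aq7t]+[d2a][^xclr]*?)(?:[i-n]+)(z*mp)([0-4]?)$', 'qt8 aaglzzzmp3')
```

[(' aag', 'zzzmp', '3')]

Pattern: a word boundary (`\b`, zero-width); then one or more of any character except [aq7t], then one of [d2a], then zero or more of any character except [xclr] (lazy) (captured); then one or more of a character in [i-n] (non-capturing group); then zero or more of a literal 'z', then the literal 'mp' (captured); then optionally a character in [0-4] (captured); then anchored at the end.
Scanning left to right: at [3:14] match ' aaglzzzmp3', groups = (' aag', 'zzzmp', '3').
`findall` packs the 3 group values into a tuple for every match.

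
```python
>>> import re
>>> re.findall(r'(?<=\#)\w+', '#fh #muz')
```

['fh', 'muz']

The `(?=…)`/`(?<=…)` assertion just peeks at neighbouring text; it doesn't advance the match position.
Scanning left to right: at [1:3] → 'fh'; at [5:8] → 'muz'.
`findall` yields the raw match text (2 of them) because the pattern has no groups.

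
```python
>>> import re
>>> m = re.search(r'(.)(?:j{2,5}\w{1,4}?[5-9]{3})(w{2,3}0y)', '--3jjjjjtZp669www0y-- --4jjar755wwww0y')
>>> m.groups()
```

This matches any character (captured); then 2 to 5 of the literal 'j', then 1 to 4 of a word character (lazy), then exactly 3 of a character in [5-9] (non-capturing group); then 2 to 3 of a literal 'w', then the literal '0y' (captured).
Unlike `match`, `search` isn't anchored — it looks for the pattern anywhere in the string.
The match spans [2:19] → '3jjjjjtZp669www0y'.
Captured: group 1 = '3', group 2 = 'www0y'.

('3', 'www0y')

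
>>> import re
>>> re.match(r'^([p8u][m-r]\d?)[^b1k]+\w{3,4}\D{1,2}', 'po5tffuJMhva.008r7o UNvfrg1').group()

`match` is anchored at position 0; if the pattern doesn't fit there, it returns None.
The match spans [0:26] → 'po5tffuJMhva.008r7o UNvfrg'.

'po5tffuJMhva.008r7o UNvfrg'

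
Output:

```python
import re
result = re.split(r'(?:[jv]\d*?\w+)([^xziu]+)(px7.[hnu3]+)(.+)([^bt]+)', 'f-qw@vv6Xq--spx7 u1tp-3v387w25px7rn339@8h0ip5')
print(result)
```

This matches one of [jv], then zero or more of a digit (lazy), then one or more of a word character (non-capturing group); then one or more of any character except [xziu] (captured); then the literal 'px7', then any character, then one or more of one of [hnu3] (captured); then one or more of any character (captured); then one or more of any character except [bt] (captured).
Matches to split on: at [5:45] → 'vv6Xq--spx7 u1tp-3v387w25px7rn339@8h0ip5'.
Because the pattern has a capturing group, `split` also inserts each captured text between the pieces.

['f-qw@', '--s', 'px7 u', '1tp-3v387w25px7rn339@8h0ip', '5', '']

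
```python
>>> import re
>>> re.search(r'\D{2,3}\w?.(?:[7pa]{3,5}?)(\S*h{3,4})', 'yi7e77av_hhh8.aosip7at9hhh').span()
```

(0, 26)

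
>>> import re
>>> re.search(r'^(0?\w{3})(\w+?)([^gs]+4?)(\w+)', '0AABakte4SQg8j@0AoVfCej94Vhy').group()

'0AABakte4SQg8j'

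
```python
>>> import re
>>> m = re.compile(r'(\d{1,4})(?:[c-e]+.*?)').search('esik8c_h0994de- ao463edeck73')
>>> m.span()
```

Because the quantifier is non-greedy, it stops expanding at the earliest point where the rest of the pattern can succeed.
The match spans [4:6] → '8c'.

(4, 6)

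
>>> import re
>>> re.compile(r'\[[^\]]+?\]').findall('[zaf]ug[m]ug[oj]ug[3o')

`findall` yields the raw match text (3 of them) because the pattern has no groups.

['[zaf]', '[m]', '[oj]']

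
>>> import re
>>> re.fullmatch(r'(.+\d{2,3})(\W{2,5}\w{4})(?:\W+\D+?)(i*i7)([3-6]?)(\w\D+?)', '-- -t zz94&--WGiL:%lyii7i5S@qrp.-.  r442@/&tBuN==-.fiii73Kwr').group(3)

'iii7'

This matches one or more of any character, then 2 to 3 of a digit (captured); then 2 to 5 of a non-word character, then exactly 4 of a word character (captured); then one or more of a non-word character, then one or more of a non-digit (lazy) (non-capturing group); then zero or more of the literal 'i', then the literal 'i7' (captured); then optionally a character in [3-6] (captured); then a word character, then one or more of a non-digit (lazy) (captured).
Because the quantifier is non-greedy, it stops expanding at the earliest point where the rest of the pattern can succeed.
`fullmatch` succeeds only if the pattern covers the string from start to end.
The match spans [0:60] → '-- -t zz94&--WGiL:%lyii7i5S@qrp.-.  r442@/&tBuN==-.fiii73Kwr'.
Captured: group 1 = '-- -t zz94&--WGiL:%lyii7i5S@qrp.-.  r442', group 2 = '@/&tBuN', group 3 = 'iii7', group 4 = '3', group 5 = 'Kwr'.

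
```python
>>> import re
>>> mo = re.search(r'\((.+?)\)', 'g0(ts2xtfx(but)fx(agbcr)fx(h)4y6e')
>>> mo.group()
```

Because the quantifier is non-greedy, it stops expanding at the earliest point where the rest of the pattern can succeed.
The match spans [2:15] → '(ts2xtfx(but)'.

'(ts2xtfx(but)'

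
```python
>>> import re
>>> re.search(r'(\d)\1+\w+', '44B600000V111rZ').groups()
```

('4',)

The match spans [0:15] → '44B600000V111rZ'.
Captured: group 1 = '4'.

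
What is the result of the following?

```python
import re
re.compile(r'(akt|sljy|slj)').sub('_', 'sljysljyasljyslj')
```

'__a__'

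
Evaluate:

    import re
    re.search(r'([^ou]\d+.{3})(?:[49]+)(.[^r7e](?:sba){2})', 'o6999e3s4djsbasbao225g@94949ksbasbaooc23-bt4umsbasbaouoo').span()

(1, 17)

Pattern: any character except [ou], then one or more of a digit, then exactly 3 of any character (captured); then one or more of one of [49] (non-capturing group); then any character, then any character except [r7e], then the literal 'sba' repeated 2 times (captured).
`re.search` scans for the first position where the pattern succeeds.
The match spans [1:17] → '6999e3s4djsbasba'.
Captured: group 1 = '6999e3s', group 2 = 'djsbasba'.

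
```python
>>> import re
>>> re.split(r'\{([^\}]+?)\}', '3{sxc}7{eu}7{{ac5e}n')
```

['3', 'sxc', '7', 'eu', '7', '{ac5e', 'n']

Because the pattern has a capturing group, `split` also inserts each captured text between the pieces.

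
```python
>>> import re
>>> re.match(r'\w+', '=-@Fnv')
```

This matches one or more of a word character.
With `match`, the pattern is implicitly anchored at the beginning.
Here the pattern fails at index 0, so the call returns None.

None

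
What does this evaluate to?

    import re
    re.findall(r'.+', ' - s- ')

The pattern matches one or more of any character.
With no groups in the pattern, `findall` gives back each whole match — 1 here.

[' - s- ']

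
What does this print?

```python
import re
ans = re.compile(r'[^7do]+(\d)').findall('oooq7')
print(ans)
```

Pattern: one or more of any character except [7do]; then a digit (captured).
Matches: at [3:5] match 'q7', group 1 = '7'.
One capturing group, so `findall` returns just the captured substring from the one match — 1 in all.

['7']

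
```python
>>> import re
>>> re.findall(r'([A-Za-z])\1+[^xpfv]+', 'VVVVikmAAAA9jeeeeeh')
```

['V']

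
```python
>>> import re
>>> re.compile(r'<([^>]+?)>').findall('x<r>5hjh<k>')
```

['r', 'k']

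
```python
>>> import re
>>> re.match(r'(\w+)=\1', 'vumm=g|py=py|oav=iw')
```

None

After group 1 captures some text, `\1` only succeeds where that same text appears again.
`re.match` won't scan ahead — the pattern has to work from the very first character.
Here the string doesn't start with a match, so the call returns None.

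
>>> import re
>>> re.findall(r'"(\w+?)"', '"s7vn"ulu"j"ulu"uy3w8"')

Walking the string: at [0:6] match '"s7vn"', group 1 = 's7vn'; at [9:12] match '"j"', group 1 = 'j'; at [15:22] match '"uy3w8"', group 1 = 'uy3w8'.
With a single group, `findall` returns only what that group captured — 3 items.

['s7vn', 'j', 'uy3w8']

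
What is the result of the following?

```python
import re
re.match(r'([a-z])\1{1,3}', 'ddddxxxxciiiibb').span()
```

(0, 4)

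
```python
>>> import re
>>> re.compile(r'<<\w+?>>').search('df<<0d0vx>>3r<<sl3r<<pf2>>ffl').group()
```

'<<0d0vx>>'

The match spans [2:11] → '<<0d0vx>>'.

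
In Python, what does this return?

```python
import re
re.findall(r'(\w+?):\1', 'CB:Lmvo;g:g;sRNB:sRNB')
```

['g', 'sRNB']

A backreference is literal: `\1` must see the identical characters the first group matched.
Matches: at [8:11] match 'g:g', group 1 = 'g'; at [12:21] match 'sRNB:sRNB', group 1 = 'sRNB'.
Because there's exactly one group, `findall` drops the full match and keeps group 1 from each hit.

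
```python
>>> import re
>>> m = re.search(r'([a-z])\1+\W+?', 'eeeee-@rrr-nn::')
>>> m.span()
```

(0, 6)

After group 1 captures some text, `\1` only succeeds where that same text appears again.
The match spans [0:6] → 'eeeee-'.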